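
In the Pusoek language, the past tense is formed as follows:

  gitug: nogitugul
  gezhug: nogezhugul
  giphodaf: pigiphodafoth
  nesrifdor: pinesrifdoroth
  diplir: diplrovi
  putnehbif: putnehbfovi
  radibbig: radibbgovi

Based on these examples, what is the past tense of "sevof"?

pisevofoth

"sevof" has last vowel 'o'. The one such stem in the data (nesrifdor → pinesrifdoroth) adds pi- … -oth around the stem, so the same rule applies.
The other patterns: stems whose last vowel is 'u' add no- … -ul around the stem; stems whose last vowel is 'i' delete the last vowel and add -ovi.
So sevof → pisevofoth.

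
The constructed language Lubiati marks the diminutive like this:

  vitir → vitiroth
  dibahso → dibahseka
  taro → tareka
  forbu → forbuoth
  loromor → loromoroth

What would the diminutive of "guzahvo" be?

guzahveka

taro and loromor both have last vowel 'o' yet inflect differently (tareka, loromoroth), so the last vowel is not what conditions the rule; the final letter is.
"guzahvo" ends in -o. The stems ending in -o (taro → tareka, dibahso → dibahseka) drop the final letter and add -eka.
The other pattern: stems ending in -r or -u add -oth.
So guzahvo → guzahveka.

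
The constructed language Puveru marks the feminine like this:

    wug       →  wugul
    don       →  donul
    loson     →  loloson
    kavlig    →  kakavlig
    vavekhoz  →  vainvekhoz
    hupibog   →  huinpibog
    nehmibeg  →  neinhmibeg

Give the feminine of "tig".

"tig" has 1 vowel. The stems with 1 vowel (wug → wugul, don → donul) add -ul.
So tig → tigul.

tigul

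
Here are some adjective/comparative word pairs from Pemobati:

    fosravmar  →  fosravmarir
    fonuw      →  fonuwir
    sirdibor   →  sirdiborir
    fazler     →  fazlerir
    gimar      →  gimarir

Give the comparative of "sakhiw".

Every pair shown (fosravmar → fosravmarir, fonuw → fonuwir, sirdibor → sirdiborir, …) follows the same rule: add -ir.
So sakhiw → sakhiwir.

sakhiwir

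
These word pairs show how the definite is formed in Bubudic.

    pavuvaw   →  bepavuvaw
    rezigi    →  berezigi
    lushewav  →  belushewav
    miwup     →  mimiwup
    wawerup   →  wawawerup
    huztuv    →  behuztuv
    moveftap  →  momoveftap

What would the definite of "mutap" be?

wawerup and huztuv both have last vowel 'u' yet inflect differently (wawawerup, behuztuv), so the last vowel is not what conditions the rule; the final letter is.
"mutap" ends in -p. The stems ending in -p (wawerup → wawawerup, miwup → mimiwup, moveftap → momoveftap) repeat the first consonant+vowel as a prefix.
The other pattern: stems ending in -i, -v or -w add the prefix be-.
So mutap → mumutap.

mumutap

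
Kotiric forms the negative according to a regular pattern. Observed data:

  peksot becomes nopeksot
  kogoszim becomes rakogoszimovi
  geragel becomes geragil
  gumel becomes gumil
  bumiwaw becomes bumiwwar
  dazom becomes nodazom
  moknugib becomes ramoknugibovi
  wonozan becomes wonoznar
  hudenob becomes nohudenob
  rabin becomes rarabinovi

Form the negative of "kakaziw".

rakakaziwovi

rabin and wonozan both end in -n yet inflect differently (rarabinovi, wonoznar), so the final letter is not what conditions the rule; the last vowel is.
"kakaziw" has last vowel 'i'. The stems whose last vowel is 'i' (kogoszim → rakogoszimovi, moknugib → ramoknugibovi, rabin → rarabinovi) add ra- … -ovi around the stem.
The other patterns: stems whose last vowel is 'a' delete the last vowel and add -ar; stems whose last vowel is 'o' add the prefix no-; stems whose last vowel is 'e' change the last vowel to 'i'.
So kakaziw → rakakaziwovi.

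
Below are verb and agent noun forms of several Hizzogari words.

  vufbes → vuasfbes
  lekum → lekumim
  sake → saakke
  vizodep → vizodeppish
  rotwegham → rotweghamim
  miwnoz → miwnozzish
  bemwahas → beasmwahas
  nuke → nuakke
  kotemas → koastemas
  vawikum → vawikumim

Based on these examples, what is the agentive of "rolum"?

rolumim

bemwahas and rotwegham both have last vowel 'a' yet inflect differently (beasmwahas, rotweghamim), so the last vowel is not what conditions the rule; the final letter is.
"rolum" ends in -m. The stems ending in -m (rotwegham → rotweghamim, lekum → lekumim, vawikum → vawikumim) add -im.
The other patterns: stems ending in -s insert -as- after the first vowel; stems ending in -e insert -ak- after the first vowel; stems ending in -p or -z double the final consonant and add -ish.
So rolum → rolumim.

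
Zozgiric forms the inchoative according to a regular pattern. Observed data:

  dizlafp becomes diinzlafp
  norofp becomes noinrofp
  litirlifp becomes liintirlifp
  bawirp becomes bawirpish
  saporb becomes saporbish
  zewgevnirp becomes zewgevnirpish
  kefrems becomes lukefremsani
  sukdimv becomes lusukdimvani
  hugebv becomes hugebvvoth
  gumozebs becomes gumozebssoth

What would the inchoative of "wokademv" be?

luwokademvani

"wokademv" has second-to-last letter 'm'. The stems whose second-to-last letter is 'm' (kefrems → lukefremsani, sukdimv → lusukdimvani) add lu- … -ani around the stem.
The other patterns: stems whose second-to-last letter is 'f' insert -in- after the first vowel; stems whose second-to-last letter is 'r' add -ish; stems whose second-to-last letter is 'b' double the final consonant and add -oth.
So wokademv → luwokademvani.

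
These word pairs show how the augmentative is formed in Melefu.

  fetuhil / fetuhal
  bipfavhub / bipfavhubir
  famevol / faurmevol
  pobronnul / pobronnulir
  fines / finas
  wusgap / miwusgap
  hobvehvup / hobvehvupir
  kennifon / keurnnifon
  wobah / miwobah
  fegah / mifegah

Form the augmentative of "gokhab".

migokhab

pobronnul and fetuhil both end in -l yet inflect differently (pobronnulir, fetuhal), so the final letter is not what conditions the rule; the last vowel is.
"gokhab" has last vowel 'a'. The stems whose last vowel is 'a' (wusgap → miwusgap, wobah → miwobah, fegah → mifegah) add the prefix mi-.
So gokhab → migokhab.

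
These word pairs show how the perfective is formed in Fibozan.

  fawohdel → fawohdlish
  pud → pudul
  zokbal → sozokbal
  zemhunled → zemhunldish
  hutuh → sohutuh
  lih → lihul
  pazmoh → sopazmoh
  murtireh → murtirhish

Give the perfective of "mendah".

"mendah" has 2 vowels. The stems with 2 vowels (zokbal → sozokbal, hutuh → sohutuh, pazmoh → sopazmoh) add the prefix so-.
The other patterns: stems with 1 vowel add -ul; stems with 3 vowels delete the last vowel and add -ish.
So mendah → somendah.

somendah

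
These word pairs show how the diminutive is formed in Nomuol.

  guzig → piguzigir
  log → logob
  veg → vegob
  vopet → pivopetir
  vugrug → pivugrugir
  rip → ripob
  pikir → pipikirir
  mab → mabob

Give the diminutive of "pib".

pibob

"pib" has 1 vowel. The stems with 1 vowel (rip → ripob, mab → mabob, log → logob) add -ob.
So pib → pibob.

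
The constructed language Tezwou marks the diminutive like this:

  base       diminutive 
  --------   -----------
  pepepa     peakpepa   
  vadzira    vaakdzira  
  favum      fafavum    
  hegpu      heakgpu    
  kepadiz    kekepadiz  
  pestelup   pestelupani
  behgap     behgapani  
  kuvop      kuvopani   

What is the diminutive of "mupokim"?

pestelup and hegpu both have last vowel 'u' yet inflect differently (pestelupani, heakgpu), so the last vowel is not what conditions the rule; the final letter is.
"mupokim" ends in -m. The one such stem in the data (favum → fafavum) repeats the first consonant+vowel as a prefix (as does kepadiz), so the same rule applies.
The other patterns: stems ending in -p add -ani; stems ending in -a or -u insert -ak- after the first vowel.
So mupokim → mumupokim.

mumupokim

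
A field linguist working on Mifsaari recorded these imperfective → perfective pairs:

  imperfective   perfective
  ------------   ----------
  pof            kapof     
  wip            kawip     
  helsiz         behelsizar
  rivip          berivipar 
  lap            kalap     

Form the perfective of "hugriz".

rivip and wip both end in -p yet inflect differently (berivipar, kawip), so the final letter is not what conditions the rule; the number of vowels is.
"hugriz" has 2 vowels. The stems with 2 vowels (helsiz → behelsizar, rivip → berivipar) add be- … -ar around the stem.
The other pattern: stems with 1 vowel add the prefix ka-.
So hugriz → behugrizar.

behugrizar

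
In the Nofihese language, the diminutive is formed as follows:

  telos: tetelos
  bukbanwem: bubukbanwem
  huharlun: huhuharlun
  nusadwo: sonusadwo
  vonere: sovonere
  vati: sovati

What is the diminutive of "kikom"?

kikikom

telos and nusadwo both have last vowel 'o' yet inflect differently (tetelos, sonusadwo), so the last vowel is not what conditions the rule; whether the stem ends in a vowel or a consonant is.
"kikom" ends in a consonant. The stems ending in a consonant (telos → tetelos, bukbanwem → bubukbanwem, huharlun → huhuharlun) repeat the first consonant+vowel as a prefix.
So kikom → kikikom.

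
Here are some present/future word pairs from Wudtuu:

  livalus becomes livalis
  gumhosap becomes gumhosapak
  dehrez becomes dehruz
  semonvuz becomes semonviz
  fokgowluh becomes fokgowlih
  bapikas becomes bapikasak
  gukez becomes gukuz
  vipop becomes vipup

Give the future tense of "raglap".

"raglap" has last vowel 'a'. The stems whose last vowel is 'a' (bapikas → bapikasak, gumhosap → gumhosapak) add -ak.
The other patterns: stems whose last vowel is 'e' or 'o' change the last vowel to 'u'; stems whose last vowel is 'u' change the last vowel to 'i'.
So raglap → raglapak.

raglapak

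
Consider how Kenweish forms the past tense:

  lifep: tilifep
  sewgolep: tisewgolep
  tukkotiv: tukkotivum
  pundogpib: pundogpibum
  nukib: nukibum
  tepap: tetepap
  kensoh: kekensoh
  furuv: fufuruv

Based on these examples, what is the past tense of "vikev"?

lifep and tepap both end in -p yet inflect differently (tilifep, tetepap), so the final letter is not what conditions the rule; the last vowel is.
"vikev" has last vowel 'e'. The stems whose last vowel is 'e' (lifep → tilifep, sewgolep → tisewgolep) add the prefix ti-.
So vikev → tivikev.

tivikev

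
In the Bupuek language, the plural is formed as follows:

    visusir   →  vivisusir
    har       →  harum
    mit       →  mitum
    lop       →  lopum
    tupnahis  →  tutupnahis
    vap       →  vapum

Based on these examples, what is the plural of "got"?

gotum

"got" has 1 vowel. The stems with 1 vowel (mit → mitum, vap → vapum, har → harum) add -um.
So got → gotum.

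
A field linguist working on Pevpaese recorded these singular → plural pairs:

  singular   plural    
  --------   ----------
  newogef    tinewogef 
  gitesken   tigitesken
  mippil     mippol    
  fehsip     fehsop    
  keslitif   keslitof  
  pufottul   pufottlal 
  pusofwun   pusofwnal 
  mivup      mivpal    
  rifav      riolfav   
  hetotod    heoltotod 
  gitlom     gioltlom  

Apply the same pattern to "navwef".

newogef and keslitif both end in -f yet inflect differently (tinewogef, keslitof), so the final letter is not what conditions the rule; the last vowel is.
"navwef" has last vowel 'e'. The stems whose last vowel is 'e' (newogef → tinewogef, gitesken → tigitesken) add the prefix ti-.
The other patterns: stems whose last vowel is 'i' change the last vowel to 'o'; stems whose last vowel is 'u' delete the last vowel and add -al; stems whose last vowel is 'a' or 'o' insert -ol- after the first vowel.
So navwef → tinavwef.

tinavwef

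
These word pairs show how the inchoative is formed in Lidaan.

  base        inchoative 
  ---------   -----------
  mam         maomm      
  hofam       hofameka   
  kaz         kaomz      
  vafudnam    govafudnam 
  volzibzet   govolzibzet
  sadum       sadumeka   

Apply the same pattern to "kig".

mam and sadum both end in -m yet inflect differently (maomm, sadumeka), so the final letter is not what conditions the rule; the number of vowels is.
"kig" has 1 vowel. The stems with 1 vowel (kaz → kaomz, mam → maomm) insert -om- after the first vowel.
So kig → kiomg.

kiomg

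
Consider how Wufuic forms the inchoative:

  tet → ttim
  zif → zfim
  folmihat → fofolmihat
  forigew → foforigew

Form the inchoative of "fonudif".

tet and folmihat both end in -t yet inflect differently (ttim, fofolmihat), so the final letter is not what conditions the rule; the number of vowels is.
"fonudif" has 3 vowels. The stems with 3 vowels (folmihat → fofolmihat, forigew → foforigew) repeat the first consonant+vowel as a prefix.
The other pattern: stems with 1 vowel delete the last vowel and add -im.
So fonudif → fofonudif.

fofonudif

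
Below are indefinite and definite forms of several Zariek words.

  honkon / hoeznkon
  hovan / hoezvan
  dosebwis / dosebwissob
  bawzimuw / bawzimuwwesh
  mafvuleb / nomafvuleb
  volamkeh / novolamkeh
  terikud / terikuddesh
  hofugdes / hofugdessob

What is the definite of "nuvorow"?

hofugdes and mafvuleb both have last vowel 'e' yet inflect differently (hofugdessob, nomafvuleb), so the last vowel is not what conditions the rule; the final letter is.
"nuvorow" ends in -w. The one such stem in the data (bawzimuw → bawzimuwwesh) doubles the final consonant and adds -esh (as does terikud), so the same rule applies.
So nuvorow → nuvorowwesh.

nuvorowwesh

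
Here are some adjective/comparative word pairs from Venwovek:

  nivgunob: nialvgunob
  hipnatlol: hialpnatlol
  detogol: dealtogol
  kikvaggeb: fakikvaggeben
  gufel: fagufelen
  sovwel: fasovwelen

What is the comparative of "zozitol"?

zoalzitol

nivgunob and kikvaggeb both end in -b yet inflect differently (nialvgunob, fakikvaggeben), so the final letter is not what conditions the rule; the last vowel is.
"zozitol" has last vowel 'o'. The stems whose last vowel is 'o' (nivgunob → nialvgunob, hipnatlol → hialpnatlol, detogol → dealtogol) insert -al- after the first vowel.
So zozitol → zoalzitol.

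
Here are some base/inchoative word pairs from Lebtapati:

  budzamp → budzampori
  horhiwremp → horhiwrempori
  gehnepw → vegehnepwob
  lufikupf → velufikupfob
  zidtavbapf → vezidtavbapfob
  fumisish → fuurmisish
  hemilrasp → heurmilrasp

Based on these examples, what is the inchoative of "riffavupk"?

"riffavupk" has second-to-last letter 'p'. The stems whose second-to-last letter is 'p' (gehnepw → vegehnepwob, lufikupf → velufikupfob, zidtavbapf → vezidtavbapfob) add ve- … -ob around the stem.
The other patterns: stems whose second-to-last letter is 'm' add -ori; stems whose second-to-last letter is 's' insert -ur- after the first vowel.
So riffavupk → veriffavupkob.

veriffavupkob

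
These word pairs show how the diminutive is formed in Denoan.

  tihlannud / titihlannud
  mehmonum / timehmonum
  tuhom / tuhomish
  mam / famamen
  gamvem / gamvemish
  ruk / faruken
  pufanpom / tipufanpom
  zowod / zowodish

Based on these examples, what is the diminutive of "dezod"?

dezodish

"dezod" has 2 vowels. The stems with 2 vowels (zowod → zowodish, gamvem → gamvemish, tuhom → tuhomish) add -ish.
The other patterns: stems with 1 vowel add fa- … -en around the stem; stems with 3 vowels add the prefix ti-.
So dezod → dezodish.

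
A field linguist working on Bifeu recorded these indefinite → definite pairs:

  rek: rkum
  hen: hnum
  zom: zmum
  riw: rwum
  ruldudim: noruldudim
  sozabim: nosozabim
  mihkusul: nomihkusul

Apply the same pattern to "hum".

hmum

zom and ruldudim both end in -m yet inflect differently (zmum, noruldudim), so the final letter is not what conditions the rule; the number of vowels is.
"hum" has 1 vowel. The stems with 1 vowel (rek → rkum, hen → hnum, zom → zmum) delete the last vowel and add -um.
The other pattern: stems with 3 vowels add the prefix no-.
So hum → hmum.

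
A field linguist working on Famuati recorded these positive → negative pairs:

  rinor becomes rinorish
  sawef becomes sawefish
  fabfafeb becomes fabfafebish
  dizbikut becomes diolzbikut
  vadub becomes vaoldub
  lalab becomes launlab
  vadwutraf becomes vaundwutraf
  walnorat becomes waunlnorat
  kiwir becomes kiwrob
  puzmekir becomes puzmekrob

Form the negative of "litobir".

fabfafeb and vadub both end in -b yet inflect differently (fabfafebish, vaoldub), so the final letter is not what conditions the rule; the last vowel is.
"litobir" has last vowel 'i'. The stems whose last vowel is 'i' (kiwir → kiwrob, puzmekir → puzmekrob) delete the last vowel and add -ob.
So litobir → litobrob.

litobrob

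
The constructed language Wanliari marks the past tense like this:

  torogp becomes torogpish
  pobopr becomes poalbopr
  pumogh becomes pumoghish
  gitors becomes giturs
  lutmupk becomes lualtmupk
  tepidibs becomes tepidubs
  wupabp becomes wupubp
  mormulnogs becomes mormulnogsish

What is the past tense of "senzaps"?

"senzaps" has second-to-last letter 'p'. The stems whose second-to-last letter is 'p' (lutmupk → lualtmupk, pobopr → poalbopr) insert -al- after the first vowel.
The other patterns: stems whose second-to-last letter is 'g' add -ish; stems whose second-to-last letter is 'b' or 'r' change the last vowel to 'u'.
So senzaps → sealnzaps.

sealnzaps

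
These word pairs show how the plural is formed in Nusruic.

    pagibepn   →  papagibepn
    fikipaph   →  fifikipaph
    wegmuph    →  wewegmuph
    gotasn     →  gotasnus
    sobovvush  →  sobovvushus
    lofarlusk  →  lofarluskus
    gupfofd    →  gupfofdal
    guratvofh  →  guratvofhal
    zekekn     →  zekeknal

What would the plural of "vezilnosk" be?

"vezilnosk" has second-to-last letter 's'. The stems whose second-to-last letter is 's' (gotasn → gotasnus, sobovvush → sobovvushus, lofarlusk → lofarluskus) add -us.
So vezilnosk → vezilnoskus.

vezilnoskus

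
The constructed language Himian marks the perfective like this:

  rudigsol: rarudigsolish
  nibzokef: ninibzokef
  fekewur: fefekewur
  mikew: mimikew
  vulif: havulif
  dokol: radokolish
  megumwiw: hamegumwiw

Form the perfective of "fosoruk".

fofosoruk

megumwiw and mikew both end in -w yet inflect differently (hamegumwiw, mimikew), so the final letter is not what conditions the rule; the last vowel is.
"fosoruk" has last vowel 'u'. The one such stem in the data (fekewur → fefekewur) repeats the first consonant+vowel as a prefix (as do mikew, nibzokef), so the same rule applies.
The other patterns: stems whose last vowel is 'o' add ra- … -ish around the stem; stems whose last vowel is 'i' add the prefix ha-.
So fosoruk → fofosoruk.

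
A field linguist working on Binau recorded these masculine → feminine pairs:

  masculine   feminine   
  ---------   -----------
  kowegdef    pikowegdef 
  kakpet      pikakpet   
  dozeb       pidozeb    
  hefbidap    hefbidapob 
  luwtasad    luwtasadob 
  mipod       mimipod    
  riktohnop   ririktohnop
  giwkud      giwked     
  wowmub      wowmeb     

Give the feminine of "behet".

pibehet

luwtasad and mipod both end in -d yet inflect differently (luwtasadob, mimipod), so the final letter is not what conditions the rule; the last vowel is.
"behet" has last vowel 'e'. The stems whose last vowel is 'e' (kowegdef → pikowegdef, kakpet → pikakpet, dozeb → pidozeb) add the prefix pi-.
The other patterns: stems whose last vowel is 'a' add -ob; stems whose last vowel is 'o' repeat the first consonant+vowel as a prefix; stems whose last vowel is 'u' change the last vowel to 'e'.
So behet → pibehet.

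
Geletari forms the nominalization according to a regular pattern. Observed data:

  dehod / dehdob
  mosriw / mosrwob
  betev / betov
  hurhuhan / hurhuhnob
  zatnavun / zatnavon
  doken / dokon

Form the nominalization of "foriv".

forvob

"foriv" has last vowel 'i'. The one such stem in the data (mosriw → mosrwob) deletes the last vowel and adds -ob (as do hurhuhan, dehod), so the same rule applies.
So foriv → forvob.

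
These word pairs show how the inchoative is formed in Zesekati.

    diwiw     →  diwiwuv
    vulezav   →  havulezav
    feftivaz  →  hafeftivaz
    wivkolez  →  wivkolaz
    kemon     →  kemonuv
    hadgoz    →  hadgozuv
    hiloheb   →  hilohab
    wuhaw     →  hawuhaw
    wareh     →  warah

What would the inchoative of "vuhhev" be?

feftivaz and wivkolez both end in -z yet inflect differently (hafeftivaz, wivkolaz), so the final letter is not what conditions the rule; the last vowel is.
"vuhhev" has last vowel 'e'. The stems whose last vowel is 'e' (wivkolez → wivkolaz, hiloheb → hilohab, wareh → warah) change the last vowel to 'a'.
The other patterns: stems whose last vowel is 'a' add the prefix ha-; stems whose last vowel is 'i' or 'o' add -uv.
So vuhhev → vuhhav.

vuhhav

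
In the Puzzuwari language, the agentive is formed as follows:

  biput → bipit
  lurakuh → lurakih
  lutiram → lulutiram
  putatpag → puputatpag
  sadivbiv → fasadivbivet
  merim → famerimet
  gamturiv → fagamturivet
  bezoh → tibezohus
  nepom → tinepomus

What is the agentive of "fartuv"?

fartiv

lutiram and merim both end in -m yet inflect differently (lulutiram, famerimet), so the final letter is not what conditions the rule; the last vowel is.
"fartuv" has last vowel 'u'. The stems whose last vowel is 'u' (biput → bipit, lurakuh → lurakih) change the last vowel to 'i'.
The other patterns: stems whose last vowel is 'a' repeat the first consonant+vowel as a prefix; stems whose last vowel is 'i' add fa- … -et around the stem; stems whose last vowel is 'o' add ti- … -us around the stem.
So fartuv → fartiv.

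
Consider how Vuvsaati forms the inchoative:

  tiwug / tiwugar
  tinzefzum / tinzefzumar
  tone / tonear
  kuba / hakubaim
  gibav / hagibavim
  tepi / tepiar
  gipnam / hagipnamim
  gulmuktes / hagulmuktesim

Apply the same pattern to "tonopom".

tinzefzum and gipnam both end in -m yet inflect differently (tinzefzumar, hagipnamim), so the final letter is not what conditions the rule; the first letter is.
"tonopom" begins with t-. The stems beginning with t- (tiwug → tiwugar, tone → tonear, tinzefzum → tinzefzumar) add -ar.
So tonopom → tonopomar.

tonopomar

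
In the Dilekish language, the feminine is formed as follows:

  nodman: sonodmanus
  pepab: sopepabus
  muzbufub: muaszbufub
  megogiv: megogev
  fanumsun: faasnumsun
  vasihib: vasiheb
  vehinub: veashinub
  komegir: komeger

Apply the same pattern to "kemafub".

"kemafub" has last vowel 'u'. The stems whose last vowel is 'u' (muzbufub → muaszbufub, fanumsun → faasnumsun, vehinub → veashinub) insert -as- after the first vowel.
So kemafub → keasmafub.

keasmafub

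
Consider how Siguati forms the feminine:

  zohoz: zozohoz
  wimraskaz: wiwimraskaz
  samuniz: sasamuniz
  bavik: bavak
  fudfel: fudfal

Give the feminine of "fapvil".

fapval

samuniz and bavik both have last vowel 'i' yet inflect differently (sasamuniz, bavak), so the last vowel is not what conditions the rule; the final letter is.
"fapvil" ends in -l. The one such stem in the data (fudfel → fudfal) changes the last vowel to 'a' (as does bavik), so the same rule applies.
The other pattern: stems ending in -z repeat the first consonant+vowel as a prefix.
So fapvil → fapval.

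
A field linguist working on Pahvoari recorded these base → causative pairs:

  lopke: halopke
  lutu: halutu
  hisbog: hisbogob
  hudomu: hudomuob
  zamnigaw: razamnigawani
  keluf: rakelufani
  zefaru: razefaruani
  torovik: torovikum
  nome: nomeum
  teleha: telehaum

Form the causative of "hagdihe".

hagdiheob

lutu and hudomu both end in -u yet inflect differently (halutu, hudomuob), so the final letter is not what conditions the rule; the first letter is.
"hagdihe" begins with h-. The stems beginning with h- (hisbog → hisbogob, hudomu → hudomuob) add -ob.
So hagdihe → hagdiheob.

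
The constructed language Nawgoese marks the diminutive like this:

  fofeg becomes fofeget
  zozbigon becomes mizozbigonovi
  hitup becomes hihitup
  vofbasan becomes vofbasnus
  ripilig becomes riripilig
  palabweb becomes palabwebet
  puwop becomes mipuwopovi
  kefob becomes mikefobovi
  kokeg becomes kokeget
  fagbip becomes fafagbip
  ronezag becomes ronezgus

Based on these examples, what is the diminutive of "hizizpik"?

hihizizpik

ronezag and ripilig both end in -g yet inflect differently (ronezgus, riripilig), so the final letter is not what conditions the rule; the last vowel is.
"hizizpik" has last vowel 'i'. The stems whose last vowel is 'i' (fagbip → fafagbip, ripilig → riripilig) repeat the first consonant+vowel as a prefix.
So hizizpik → hihizizpik.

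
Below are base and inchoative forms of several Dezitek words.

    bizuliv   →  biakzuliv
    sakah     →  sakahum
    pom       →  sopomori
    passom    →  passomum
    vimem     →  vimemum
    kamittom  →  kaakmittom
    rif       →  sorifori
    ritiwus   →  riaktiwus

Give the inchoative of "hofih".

hofihum

"hofih" has 2 vowels. The stems with 2 vowels (passom → passomum, sakah → sakahum, vimem → vimemum) add -um.
So hofih → hofihum.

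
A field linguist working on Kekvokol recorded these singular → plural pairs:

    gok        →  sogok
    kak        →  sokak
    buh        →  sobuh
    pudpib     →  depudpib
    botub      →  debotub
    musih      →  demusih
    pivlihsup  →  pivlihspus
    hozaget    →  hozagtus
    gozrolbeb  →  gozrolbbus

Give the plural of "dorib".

dedorib

"dorib" has 2 vowels. The stems with 2 vowels (pudpib → depudpib, botub → debotub, musih → demusih) add the prefix de-.
The other patterns: stems with 1 vowel add the prefix so-; stems with 3 vowels delete the last vowel and add -us.
So dorib → dedorib.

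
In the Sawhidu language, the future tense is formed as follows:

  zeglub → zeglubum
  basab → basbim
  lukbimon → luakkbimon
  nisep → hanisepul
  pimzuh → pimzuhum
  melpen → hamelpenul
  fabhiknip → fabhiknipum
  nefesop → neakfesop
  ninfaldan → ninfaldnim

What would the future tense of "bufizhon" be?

"bufizhon" has last vowel 'o'. The stems whose last vowel is 'o' (lukbimon → luakkbimon, nefesop → neakfesop) insert -ak- after the first vowel.
The other patterns: stems whose last vowel is 'a' delete the last vowel and add -im; stems whose last vowel is 'i' or 'u' add -um; stems whose last vowel is 'e' add ha- … -ul around the stem.
So bufizhon → buakfizhon.

buakfizhon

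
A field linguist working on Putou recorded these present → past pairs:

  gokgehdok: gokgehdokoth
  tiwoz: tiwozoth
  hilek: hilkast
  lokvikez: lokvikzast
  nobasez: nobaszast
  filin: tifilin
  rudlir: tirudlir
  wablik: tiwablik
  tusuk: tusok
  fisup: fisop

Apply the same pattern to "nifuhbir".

tinifuhbir

gokgehdok and hilek both end in -k yet inflect differently (gokgehdokoth, hilkast), so the final letter is not what conditions the rule; the last vowel is.
"nifuhbir" has last vowel 'i'. The stems whose last vowel is 'i' (filin → tifilin, rudlir → tirudlir, wablik → tiwablik) add the prefix ti-.
So nifuhbir → tinifuhbir.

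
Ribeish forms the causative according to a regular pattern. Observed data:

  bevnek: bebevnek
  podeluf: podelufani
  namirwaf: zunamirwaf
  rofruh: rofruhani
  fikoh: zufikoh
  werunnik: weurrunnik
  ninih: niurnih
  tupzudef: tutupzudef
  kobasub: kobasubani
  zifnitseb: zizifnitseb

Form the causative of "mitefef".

"mitefef" has last vowel 'e'. The stems whose last vowel is 'e' (bevnek → bebevnek, tupzudef → tutupzudef, zifnitseb → zizifnitseb) repeat the first consonant+vowel as a prefix.
The other patterns: stems whose last vowel is 'i' insert -ur- after the first vowel; stems whose last vowel is 'u' add -ani; stems whose last vowel is 'a' or 'o' add the prefix zu-.
So mitefef → mimitefef.

mimitefef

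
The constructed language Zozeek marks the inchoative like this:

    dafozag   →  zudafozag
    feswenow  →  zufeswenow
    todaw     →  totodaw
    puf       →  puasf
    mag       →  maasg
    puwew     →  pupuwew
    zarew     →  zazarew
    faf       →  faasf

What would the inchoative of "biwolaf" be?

mag and dafozag both end in -g yet inflect differently (maasg, zudafozag), so the final letter is not what conditions the rule; the number of vowels is.
"biwolaf" has 3 vowels. The stems with 3 vowels (dafozag → zudafozag, feswenow → zufeswenow) add the prefix zu-.
The other patterns: stems with 1 vowel insert -as- after the first vowel; stems with 2 vowels repeat the first consonant+vowel as a prefix.
So biwolaf → zubiwolaf.

zubiwolaf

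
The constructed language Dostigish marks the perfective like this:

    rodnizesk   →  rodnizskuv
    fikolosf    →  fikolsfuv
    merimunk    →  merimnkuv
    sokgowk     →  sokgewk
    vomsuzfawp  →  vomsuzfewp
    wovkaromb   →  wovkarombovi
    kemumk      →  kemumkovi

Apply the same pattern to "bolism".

rodnizesk and sokgowk both end in -k yet inflect differently (rodnizskuv, sokgewk), so the final letter is not what conditions the rule; the second-to-last letter is.
"bolism" has second-to-last letter 's'. The stems whose second-to-last letter is 's' (rodnizesk → rodnizskuv, fikolosf → fikolsfuv) delete the last vowel and add -uv.
So bolism → bolsmuv.

bolsmuv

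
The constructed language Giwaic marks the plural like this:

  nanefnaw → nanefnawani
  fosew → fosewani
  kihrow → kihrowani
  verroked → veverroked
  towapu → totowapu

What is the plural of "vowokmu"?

fosew and verroked both have last vowel 'e' yet inflect differently (fosewani, veverroked), so the last vowel is not what conditions the rule; the final letter is.
"vowokmu" ends in -u. The one such stem in the data (towapu → totowapu) repeats the first consonant+vowel as a prefix (as does verroked), so the same rule applies.
So vowokmu → vovowokmu.

vovowokmu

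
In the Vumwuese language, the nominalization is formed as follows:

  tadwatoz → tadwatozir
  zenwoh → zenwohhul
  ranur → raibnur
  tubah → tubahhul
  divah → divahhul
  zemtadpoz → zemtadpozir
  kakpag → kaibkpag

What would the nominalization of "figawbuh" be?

zemtadpoz and zenwoh both have last vowel 'o' yet inflect differently (zemtadpozir, zenwohhul), so the last vowel is not what conditions the rule; the final letter is.
"figawbuh" ends in -h. The stems ending in -h (divah → divahhul, zenwoh → zenwohhul, tubah → tubahhul) double the final consonant and add -ul.
So figawbuh → figawbuhhul.

figawbuhhul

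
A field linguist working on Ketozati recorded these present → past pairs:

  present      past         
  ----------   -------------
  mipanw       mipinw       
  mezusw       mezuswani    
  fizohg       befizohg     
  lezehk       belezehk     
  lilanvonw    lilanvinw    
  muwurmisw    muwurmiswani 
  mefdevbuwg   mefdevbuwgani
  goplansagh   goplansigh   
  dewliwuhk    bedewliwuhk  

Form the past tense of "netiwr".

netiwrani

mefdevbuwg and fizohg both end in -g yet inflect differently (mefdevbuwgani, befizohg), so the final letter is not what conditions the rule; the second-to-last letter is.
"netiwr" has second-to-last letter 'w'. The one such stem in the data (mefdevbuwg → mefdevbuwgani) adds -ani, so the same rule applies.
So netiwr → netiwrani.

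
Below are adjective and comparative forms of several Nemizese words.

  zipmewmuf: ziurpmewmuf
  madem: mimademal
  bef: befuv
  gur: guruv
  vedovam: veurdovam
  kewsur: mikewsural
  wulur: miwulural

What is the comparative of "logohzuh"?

gur and wulur both end in -r yet inflect differently (guruv, miwulural), so the final letter is not what conditions the rule; the number of vowels is.
"logohzuh" has 3 vowels. The stems with 3 vowels (zipmewmuf → ziurpmewmuf, vedovam → veurdovam) insert -ur- after the first vowel.
So logohzuh → lourgohzuh.

lourgohzuh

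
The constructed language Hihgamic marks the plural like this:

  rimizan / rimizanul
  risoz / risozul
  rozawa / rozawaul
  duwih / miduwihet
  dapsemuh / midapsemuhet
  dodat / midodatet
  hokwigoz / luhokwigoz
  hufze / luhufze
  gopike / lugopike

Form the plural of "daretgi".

midaretgiet

"daretgi" begins with d-. The stems beginning with d- (duwih → miduwihet, dapsemuh → midapsemuhet, dodat → midodatet) add mi- … -et around the stem.
So daretgi → midaretgiet.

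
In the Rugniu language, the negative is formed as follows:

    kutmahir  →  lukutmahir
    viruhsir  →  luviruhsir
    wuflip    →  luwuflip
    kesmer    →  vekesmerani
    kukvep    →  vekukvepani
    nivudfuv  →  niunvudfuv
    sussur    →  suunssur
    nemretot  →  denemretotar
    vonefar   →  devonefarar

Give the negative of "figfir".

kutmahir and kesmer both end in -r yet inflect differently (lukutmahir, vekesmerani), so the final letter is not what conditions the rule; the last vowel is.
"figfir" has last vowel 'i'. The stems whose last vowel is 'i' (kutmahir → lukutmahir, viruhsir → luviruhsir, wuflip → luwuflip) add the prefix lu-.
So figfir → lufigfir.

lufigfir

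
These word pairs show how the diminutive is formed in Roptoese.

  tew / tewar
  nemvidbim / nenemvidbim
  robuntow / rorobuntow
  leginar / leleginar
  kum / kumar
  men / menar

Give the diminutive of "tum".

tumar

robuntow and tew both end in -w yet inflect differently (rorobuntow, tewar), so the final letter is not what conditions the rule; the number of vowels is.
"tum" has 1 vowel. The stems with 1 vowel (men → menar, tew → tewar, kum → kumar) add -ar.
The other pattern: stems with 3 vowels repeat the first consonant+vowel as a prefix.
So tum → tumar.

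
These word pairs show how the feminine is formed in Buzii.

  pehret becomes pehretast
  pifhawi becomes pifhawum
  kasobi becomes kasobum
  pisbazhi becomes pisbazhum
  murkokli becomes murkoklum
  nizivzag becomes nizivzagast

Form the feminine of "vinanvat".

pehret and pifhawi both begin with p- yet inflect differently (pehretast, pifhawum), so the first letter is not what conditions the rule; whether the stem ends in a vowel or a consonant is.
"vinanvat" ends in a consonant. The stems ending in a consonant (nizivzag → nizivzagast, pehret → pehretast) add -ast.
So vinanvat → vinanvatast.

vinanvatast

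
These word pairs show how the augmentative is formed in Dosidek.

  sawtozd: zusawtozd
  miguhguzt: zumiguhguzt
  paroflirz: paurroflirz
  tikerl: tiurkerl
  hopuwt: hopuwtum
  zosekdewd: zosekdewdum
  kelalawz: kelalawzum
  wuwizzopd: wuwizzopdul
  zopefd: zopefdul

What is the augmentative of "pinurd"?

miguhguzt and hopuwt both end in -t yet inflect differently (zumiguhguzt, hopuwtum), so the final letter is not what conditions the rule; the second-to-last letter is.
"pinurd" has second-to-last letter 'r'. The stems whose second-to-last letter is 'r' (paroflirz → paurroflirz, tikerl → tiurkerl) insert -ur- after the first vowel.
So pinurd → piurnurd.

piurnurd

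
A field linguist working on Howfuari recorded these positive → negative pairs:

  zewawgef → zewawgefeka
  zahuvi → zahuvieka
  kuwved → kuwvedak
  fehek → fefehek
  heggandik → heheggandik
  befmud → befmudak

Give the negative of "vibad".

kuwved and fehek both have last vowel 'e' yet inflect differently (kuwvedak, fefehek), so the last vowel is not what conditions the rule; the final letter is.
"vibad" ends in -d. The stems ending in -d (befmud → befmudak, kuwved → kuwvedak) add -ak.
The other patterns: stems ending in -k repeat the first consonant+vowel as a prefix; stems ending in -f or -i add -eka.
So vibad → vibadak.

vibadak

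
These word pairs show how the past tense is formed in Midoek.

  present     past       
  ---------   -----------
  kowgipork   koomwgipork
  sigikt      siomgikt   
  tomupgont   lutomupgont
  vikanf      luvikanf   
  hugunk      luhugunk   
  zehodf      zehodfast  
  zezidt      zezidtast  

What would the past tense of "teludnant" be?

sigikt and tomupgont both end in -t yet inflect differently (siomgikt, lutomupgont), so the final letter is not what conditions the rule; the second-to-last letter is.
"teludnant" has second-to-last letter 'n'. The stems whose second-to-last letter is 'n' (tomupgont → lutomupgont, vikanf → luvikanf, hugunk → luhugunk) add the prefix lu-.
So teludnant → luteludnant.

luteludnant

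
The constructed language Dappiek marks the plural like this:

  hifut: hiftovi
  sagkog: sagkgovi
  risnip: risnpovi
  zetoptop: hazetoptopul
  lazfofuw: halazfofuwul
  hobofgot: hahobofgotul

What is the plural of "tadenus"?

hatadenusul

risnip and zetoptop both end in -p yet inflect differently (risnpovi, hazetoptopul), so the final letter is not what conditions the rule; the number of vowels is.
"tadenus" has 3 vowels. The stems with 3 vowels (zetoptop → hazetoptopul, lazfofuw → halazfofuwul, hobofgot → hahobofgotul) add ha- … -ul around the stem.
So tadenus → hatadenusul.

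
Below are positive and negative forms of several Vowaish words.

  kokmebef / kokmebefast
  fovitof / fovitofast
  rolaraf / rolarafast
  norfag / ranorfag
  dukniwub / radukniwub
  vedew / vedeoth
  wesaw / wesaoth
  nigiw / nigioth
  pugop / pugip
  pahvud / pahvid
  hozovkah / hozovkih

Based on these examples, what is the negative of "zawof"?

"zawof" ends in -f. The stems ending in -f (kokmebef → kokmebefast, fovitof → fovitofast, rolaraf → rolarafast) add -ast.
The other patterns: stems ending in -b or -g add the prefix ra-; stems ending in -w drop the final letter and add -oth; stems ending in -d, -h or -p change the last vowel to 'i'.
So zawof → zawofast.

zawofast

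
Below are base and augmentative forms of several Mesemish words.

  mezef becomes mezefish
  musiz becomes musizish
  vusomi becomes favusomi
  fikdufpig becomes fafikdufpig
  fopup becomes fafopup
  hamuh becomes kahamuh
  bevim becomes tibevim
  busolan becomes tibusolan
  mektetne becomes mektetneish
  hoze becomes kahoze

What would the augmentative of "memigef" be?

memigefish

hoze and mektetne both end in -e yet inflect differently (kahoze, mektetneish), so the final letter is not what conditions the rule; the first letter is.
"memigef" begins with m-. The stems beginning with m- (mezef → mezefish, musiz → musizish, mektetne → mektetneish) add -ish.
The other patterns: stems beginning with h- add the prefix ka-; stems beginning with b- add the prefix ti-; stems beginning with f- or v- add the prefix fa-.
So memigef → memigefish.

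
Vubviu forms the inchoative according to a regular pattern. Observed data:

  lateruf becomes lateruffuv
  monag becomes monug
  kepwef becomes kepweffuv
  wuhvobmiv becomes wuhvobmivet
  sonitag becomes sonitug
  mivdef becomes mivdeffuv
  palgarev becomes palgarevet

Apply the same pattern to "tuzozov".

kepwef and palgarev both have last vowel 'e' yet inflect differently (kepweffuv, palgarevet), so the last vowel is not what conditions the rule; the final letter is.
"tuzozov" ends in -v. The stems ending in -v (palgarev → palgarevet, wuhvobmiv → wuhvobmivet) add -et.
The other patterns: stems ending in -f double the final consonant and add -uv; stems ending in -g change the last vowel to 'u'.
So tuzozov → tuzozovet.

tuzozovet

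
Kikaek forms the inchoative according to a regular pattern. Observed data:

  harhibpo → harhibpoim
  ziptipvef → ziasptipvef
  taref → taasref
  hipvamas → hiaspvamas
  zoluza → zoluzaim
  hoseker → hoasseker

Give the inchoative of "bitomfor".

zoluza and hipvamas both have last vowel 'a' yet inflect differently (zoluzaim, hiaspvamas), so the last vowel is not what conditions the rule; whether the stem ends in a vowel or a consonant is.
"bitomfor" ends in a consonant. The stems ending in a consonant (taref → taasref, hipvamas → hiaspvamas, ziptipvef → ziasptipvef) insert -as- after the first vowel.
So bitomfor → biastomfor.

biastomfor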